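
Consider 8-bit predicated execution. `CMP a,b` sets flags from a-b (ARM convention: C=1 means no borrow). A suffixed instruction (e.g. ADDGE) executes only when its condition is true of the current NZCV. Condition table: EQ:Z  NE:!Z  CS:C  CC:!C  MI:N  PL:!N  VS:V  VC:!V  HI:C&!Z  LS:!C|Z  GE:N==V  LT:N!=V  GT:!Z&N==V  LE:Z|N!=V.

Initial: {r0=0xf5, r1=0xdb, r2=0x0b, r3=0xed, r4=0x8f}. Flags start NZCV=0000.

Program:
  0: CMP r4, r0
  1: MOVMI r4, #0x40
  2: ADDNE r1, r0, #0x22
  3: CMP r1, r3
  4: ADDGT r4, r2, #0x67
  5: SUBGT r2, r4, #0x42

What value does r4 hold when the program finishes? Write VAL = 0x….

VAL = 0x72

0: ✓ CMP  NZCV=1000
1: ✓ MOVMI  r4←0x40
2: ✓ ADDNE  r1←0x17
3: ✓ CMP  NZCV=0000
4: ✓ ADDGT  r4←0x72
5: ✓ SUBGT  r2←0x30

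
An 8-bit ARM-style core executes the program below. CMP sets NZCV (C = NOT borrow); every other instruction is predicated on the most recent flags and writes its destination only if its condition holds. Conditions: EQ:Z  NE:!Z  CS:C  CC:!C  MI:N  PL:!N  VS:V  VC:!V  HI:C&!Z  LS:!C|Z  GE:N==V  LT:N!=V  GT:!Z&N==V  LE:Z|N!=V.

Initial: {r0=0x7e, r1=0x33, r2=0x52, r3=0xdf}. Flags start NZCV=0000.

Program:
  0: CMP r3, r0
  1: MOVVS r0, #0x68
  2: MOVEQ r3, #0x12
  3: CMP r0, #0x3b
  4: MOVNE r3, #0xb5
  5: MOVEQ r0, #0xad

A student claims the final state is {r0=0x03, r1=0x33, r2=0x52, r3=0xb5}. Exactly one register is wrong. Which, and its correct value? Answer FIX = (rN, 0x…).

[0] flags=0011 → (cmp)
[1] flags=0011 VS?T → r0=0x68
[2] flags=0011 EQ?F → skip
[3] flags=0010 → (cmp)
[4] flags=0010 NE?T → r3=0xb5
[5] flags=0010 EQ?F → skip

FIX = (r0, 0x68)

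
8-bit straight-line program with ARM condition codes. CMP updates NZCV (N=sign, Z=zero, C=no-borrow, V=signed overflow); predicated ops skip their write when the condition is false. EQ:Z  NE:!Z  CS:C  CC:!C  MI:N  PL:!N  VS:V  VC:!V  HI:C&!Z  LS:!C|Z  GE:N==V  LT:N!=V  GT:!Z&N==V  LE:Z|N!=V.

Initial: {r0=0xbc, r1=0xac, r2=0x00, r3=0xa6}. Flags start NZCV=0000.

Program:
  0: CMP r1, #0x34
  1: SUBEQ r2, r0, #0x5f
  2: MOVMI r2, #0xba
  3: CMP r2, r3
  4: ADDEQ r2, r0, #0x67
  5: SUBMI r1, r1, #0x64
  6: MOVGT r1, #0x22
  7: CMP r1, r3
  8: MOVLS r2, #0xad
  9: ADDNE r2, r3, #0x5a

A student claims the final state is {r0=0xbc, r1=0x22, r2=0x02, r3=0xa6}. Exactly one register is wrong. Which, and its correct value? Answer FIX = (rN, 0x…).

FIX = (r2, 0x00)

[0] flags=0011 → (cmp)
[1] flags=0011 EQ?F → skip
[2] flags=0011 MI?F → skip
[3] flags=0000 → (cmp)
[4] flags=0000 EQ?F → skip
[5] flags=0000 MI?F → skip
[6] flags=0000 GT?T → r1=0x22
[7] flags=0000 → (cmp)
[8] flags=0000 LS?T → r2=0xad
[9] flags=0000 NE?T → r2=0x00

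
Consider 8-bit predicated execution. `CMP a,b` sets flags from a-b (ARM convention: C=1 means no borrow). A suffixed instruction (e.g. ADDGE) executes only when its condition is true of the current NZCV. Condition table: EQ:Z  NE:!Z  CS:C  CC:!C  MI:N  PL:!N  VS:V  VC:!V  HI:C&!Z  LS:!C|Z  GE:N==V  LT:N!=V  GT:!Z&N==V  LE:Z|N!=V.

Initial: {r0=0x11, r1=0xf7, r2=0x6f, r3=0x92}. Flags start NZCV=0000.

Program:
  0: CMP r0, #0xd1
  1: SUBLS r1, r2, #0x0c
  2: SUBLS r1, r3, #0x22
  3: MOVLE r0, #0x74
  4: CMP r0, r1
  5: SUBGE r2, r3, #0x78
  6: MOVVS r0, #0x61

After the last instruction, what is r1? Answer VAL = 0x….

VAL = 0x70

0: ✓ CMP  NZCV=0000
1: ✓ SUBLS  r1←0x63
2: ✓ SUBLS  r1←0x70
3: · MOVLE
4: ✓ CMP  NZCV=1000
5: · SUBGE
6: · MOVVS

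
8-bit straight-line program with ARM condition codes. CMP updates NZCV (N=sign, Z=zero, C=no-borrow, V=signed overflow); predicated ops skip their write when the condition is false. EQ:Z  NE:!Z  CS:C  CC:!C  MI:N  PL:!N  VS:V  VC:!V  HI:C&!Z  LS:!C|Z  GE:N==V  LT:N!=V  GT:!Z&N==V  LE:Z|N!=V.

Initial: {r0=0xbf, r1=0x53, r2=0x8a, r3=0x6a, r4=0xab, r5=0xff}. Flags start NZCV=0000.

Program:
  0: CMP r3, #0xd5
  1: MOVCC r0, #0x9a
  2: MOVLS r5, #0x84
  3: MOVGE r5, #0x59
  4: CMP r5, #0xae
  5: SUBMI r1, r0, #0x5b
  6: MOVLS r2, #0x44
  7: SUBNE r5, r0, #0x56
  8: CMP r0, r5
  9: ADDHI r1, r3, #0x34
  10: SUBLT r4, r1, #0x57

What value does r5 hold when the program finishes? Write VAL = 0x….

VAL = 0x44

0: ✓ CMP  NZCV=1001
1: ✓ MOVCC  r0←0x9a
2: ✓ MOVLS  r5←0x84
3: ✓ MOVGE  r5←0x59
4: ✓ CMP  NZCV=1001
5: ✓ SUBMI  r1←0x3f
6: ✓ MOVLS  r2←0x44
7: ✓ SUBNE  r5←0x44
8: ✓ CMP  NZCV=0011
9: ✓ ADDHI  r1←0x9e
10: ✓ SUBLT  r4←0x47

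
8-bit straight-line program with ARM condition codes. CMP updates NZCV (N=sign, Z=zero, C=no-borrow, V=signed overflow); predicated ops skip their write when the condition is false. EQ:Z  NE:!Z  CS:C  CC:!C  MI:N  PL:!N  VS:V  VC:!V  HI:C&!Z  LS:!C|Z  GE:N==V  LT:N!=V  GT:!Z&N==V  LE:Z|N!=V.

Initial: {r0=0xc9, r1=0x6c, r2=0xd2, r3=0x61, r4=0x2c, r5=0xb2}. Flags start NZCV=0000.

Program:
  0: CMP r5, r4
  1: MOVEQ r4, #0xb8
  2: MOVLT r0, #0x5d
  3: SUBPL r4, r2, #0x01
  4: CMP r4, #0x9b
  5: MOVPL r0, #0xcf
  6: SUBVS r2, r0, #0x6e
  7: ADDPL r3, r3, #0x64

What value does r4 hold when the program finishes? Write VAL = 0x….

0: ✓ CMP  NZCV=1010
1: · MOVEQ
2: ✓ MOVLT  r0←0x5d
3: · SUBPL
4: ✓ CMP  NZCV=1001
5: · MOVPL
6: ✓ SUBVS  r2←0xef
7: · ADDPL

VAL = 0x2c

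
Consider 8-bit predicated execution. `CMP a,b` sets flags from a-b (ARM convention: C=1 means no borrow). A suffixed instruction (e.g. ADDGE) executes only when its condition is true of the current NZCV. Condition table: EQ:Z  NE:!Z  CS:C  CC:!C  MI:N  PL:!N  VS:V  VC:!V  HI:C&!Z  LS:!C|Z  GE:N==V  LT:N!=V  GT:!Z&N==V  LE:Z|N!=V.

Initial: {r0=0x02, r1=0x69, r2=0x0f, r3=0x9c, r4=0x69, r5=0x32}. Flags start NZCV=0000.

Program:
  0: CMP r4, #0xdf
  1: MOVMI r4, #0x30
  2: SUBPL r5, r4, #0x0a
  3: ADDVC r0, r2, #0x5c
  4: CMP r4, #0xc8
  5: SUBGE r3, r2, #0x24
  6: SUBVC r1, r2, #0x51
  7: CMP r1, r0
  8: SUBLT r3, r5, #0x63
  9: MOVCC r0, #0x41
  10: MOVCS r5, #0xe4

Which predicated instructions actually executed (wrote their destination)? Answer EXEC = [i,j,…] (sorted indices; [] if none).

0: ✓ CMP  NZCV=1001
1: ✓ MOVMI  r4←0x30
2: · SUBPL
3: · ADDVC
4: ✓ CMP  NZCV=0000
5: ✓ SUBGE  r3←0xeb
6: ✓ SUBVC  r1←0xbe
7: ✓ CMP  NZCV=1010
8: ✓ SUBLT  r3←0xcf
9: · MOVCC
10: ✓ MOVCS  r5←0xe4

EXEC = [1,5,6,8,10]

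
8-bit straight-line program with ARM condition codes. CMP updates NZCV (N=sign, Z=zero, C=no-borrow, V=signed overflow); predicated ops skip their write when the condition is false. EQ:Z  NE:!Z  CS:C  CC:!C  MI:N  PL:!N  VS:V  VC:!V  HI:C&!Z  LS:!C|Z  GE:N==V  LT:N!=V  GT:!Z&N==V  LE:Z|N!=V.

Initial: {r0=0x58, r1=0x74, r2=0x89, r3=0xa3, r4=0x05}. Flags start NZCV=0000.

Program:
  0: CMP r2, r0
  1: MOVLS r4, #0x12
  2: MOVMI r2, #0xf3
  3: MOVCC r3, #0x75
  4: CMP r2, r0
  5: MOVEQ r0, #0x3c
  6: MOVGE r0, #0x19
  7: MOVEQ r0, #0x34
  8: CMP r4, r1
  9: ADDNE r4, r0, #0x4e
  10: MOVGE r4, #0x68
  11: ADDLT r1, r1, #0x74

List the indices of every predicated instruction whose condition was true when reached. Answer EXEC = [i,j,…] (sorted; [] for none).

EXEC = [9,11]

0: ✓ CMP  NZCV=0011
1: · MOVLS
2: · MOVMI
3: · MOVCC
4: ✓ CMP  NZCV=0011
5: · MOVEQ
6: · MOVGE
7: · MOVEQ
8: ✓ CMP  NZCV=1000
9: ✓ ADDNE  r4←0xa6
10: · MOVGE
11: ✓ ADDLT  r1←0xe8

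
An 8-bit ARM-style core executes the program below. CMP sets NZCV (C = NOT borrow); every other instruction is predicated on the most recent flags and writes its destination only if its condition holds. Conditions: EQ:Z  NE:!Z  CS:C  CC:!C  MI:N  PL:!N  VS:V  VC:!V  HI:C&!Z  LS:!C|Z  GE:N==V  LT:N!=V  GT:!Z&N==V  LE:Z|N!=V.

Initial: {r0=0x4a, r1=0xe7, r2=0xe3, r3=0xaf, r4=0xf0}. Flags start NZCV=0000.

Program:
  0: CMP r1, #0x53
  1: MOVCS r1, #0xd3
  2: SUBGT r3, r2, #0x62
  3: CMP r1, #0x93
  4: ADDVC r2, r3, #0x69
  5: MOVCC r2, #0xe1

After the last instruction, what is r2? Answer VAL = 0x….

VAL = 0x18

[0] flags=1010 → (cmp)
[1] flags=1010 CS?T → r1=0xd3
[2] flags=1010 GT?F → skip
[3] flags=0010 → (cmp)
[4] flags=0010 VC?T → r2=0x18
[5] flags=0010 CC?F → skip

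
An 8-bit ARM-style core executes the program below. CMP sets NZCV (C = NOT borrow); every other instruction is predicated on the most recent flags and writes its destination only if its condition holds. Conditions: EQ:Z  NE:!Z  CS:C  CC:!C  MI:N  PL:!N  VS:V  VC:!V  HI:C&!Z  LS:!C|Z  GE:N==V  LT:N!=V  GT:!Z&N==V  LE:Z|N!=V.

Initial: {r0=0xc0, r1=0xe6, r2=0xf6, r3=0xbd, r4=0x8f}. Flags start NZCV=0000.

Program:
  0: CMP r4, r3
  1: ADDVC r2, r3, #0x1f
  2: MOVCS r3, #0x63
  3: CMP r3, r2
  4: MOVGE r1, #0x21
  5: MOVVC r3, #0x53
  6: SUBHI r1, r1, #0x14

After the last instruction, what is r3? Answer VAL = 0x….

VAL = 0x53

[0] flags=1000 → (cmp)
[1] flags=1000 VC?T → r2=0xdc
[2] flags=1000 CS?F → skip
[3] flags=1000 → (cmp)
[4] flags=1000 GE?F → skip
[5] flags=1000 VC?T → r3=0x53
[6] flags=1000 HI?F → skip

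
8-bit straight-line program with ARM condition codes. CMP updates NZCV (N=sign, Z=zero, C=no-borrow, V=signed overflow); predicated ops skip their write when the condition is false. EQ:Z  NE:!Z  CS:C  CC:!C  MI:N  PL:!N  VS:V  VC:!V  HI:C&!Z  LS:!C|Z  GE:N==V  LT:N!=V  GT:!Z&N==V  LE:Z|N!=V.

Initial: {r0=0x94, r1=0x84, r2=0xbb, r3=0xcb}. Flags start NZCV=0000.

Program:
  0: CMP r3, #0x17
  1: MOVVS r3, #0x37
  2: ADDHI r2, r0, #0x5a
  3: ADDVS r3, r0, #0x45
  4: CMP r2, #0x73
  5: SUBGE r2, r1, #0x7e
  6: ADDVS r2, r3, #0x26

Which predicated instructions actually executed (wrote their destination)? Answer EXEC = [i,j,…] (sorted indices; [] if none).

[0] flags=1010 → (cmp)
[1] flags=1010 VS?F → skip
[2] flags=1010 HI?T → r2=0xee
[3] flags=1010 VS?F → skip
[4] flags=0011 → (cmp)
[5] flags=0011 GE?F → skip
[6] flags=0011 VS?T → r2=0xf1

EXEC = [2,6]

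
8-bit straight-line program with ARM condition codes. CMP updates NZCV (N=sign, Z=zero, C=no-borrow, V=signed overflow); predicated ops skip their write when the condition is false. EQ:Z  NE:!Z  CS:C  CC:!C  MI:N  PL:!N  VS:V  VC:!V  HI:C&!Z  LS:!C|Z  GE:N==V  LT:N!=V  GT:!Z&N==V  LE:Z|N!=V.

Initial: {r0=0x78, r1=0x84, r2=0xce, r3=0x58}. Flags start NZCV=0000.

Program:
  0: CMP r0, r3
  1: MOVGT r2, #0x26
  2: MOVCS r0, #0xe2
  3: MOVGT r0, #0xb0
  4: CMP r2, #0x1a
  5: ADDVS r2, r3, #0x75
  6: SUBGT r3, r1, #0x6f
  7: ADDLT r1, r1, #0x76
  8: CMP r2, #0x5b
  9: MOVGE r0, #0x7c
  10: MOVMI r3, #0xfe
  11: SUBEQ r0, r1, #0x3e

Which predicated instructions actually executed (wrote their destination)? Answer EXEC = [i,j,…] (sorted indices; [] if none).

[0] flags=0010 → (cmp)
[1] flags=0010 GT?T → r2=0x26
[2] flags=0010 CS?T → r0=0xe2
[3] flags=0010 GT?T → r0=0xb0
[4] flags=0010 → (cmp)
[5] flags=0010 VS?F → skip
[6] flags=0010 GT?T → r3=0x15
[7] flags=0010 LT?F → skip
[8] flags=1000 → (cmp)
[9] flags=1000 GE?F → skip
[10] flags=1000 MI?T → r3=0xfe
[11] flags=1000 EQ?F → skip

EXEC = [1,2,3,6,10]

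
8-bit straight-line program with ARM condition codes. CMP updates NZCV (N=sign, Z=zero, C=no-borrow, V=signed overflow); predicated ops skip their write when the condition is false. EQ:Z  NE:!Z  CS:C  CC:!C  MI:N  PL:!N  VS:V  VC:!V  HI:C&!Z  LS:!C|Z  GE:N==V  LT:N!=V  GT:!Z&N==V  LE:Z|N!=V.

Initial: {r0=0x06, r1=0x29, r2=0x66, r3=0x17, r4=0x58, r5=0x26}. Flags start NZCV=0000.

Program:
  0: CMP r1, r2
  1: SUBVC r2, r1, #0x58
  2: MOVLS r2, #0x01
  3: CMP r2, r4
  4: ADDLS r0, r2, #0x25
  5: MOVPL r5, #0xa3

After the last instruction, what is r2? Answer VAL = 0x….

VAL = 0x01

0: ✓ CMP  NZCV=1000
1: ✓ SUBVC  r2←0xd1
2: ✓ MOVLS  r2←0x01
3: ✓ CMP  NZCV=1000
4: ✓ ADDLS  r0←0x26
5: · MOVPL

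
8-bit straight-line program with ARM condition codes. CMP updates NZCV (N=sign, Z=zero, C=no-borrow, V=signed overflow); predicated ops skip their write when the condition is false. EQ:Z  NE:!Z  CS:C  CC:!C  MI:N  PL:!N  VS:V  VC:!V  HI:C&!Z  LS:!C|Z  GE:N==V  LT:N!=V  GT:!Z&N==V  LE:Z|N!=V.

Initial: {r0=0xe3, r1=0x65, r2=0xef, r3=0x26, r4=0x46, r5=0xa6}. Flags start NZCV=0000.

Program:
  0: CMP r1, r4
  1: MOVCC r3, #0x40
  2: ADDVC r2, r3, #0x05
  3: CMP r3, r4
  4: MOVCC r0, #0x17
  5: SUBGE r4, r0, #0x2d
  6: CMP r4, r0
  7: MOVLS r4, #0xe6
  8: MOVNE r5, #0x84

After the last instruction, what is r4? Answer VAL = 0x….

VAL = 0x46

[0] flags=0010 → (cmp)
[1] flags=0010 CC?F → skip
[2] flags=0010 VC?T → r2=0x2b
[3] flags=1000 → (cmp)
[4] flags=1000 CC?T → r0=0x17
[5] flags=1000 GE?F → skip
[6] flags=0010 → (cmp)
[7] flags=0010 LS?F → skip
[8] flags=0010 NE?T → r5=0x84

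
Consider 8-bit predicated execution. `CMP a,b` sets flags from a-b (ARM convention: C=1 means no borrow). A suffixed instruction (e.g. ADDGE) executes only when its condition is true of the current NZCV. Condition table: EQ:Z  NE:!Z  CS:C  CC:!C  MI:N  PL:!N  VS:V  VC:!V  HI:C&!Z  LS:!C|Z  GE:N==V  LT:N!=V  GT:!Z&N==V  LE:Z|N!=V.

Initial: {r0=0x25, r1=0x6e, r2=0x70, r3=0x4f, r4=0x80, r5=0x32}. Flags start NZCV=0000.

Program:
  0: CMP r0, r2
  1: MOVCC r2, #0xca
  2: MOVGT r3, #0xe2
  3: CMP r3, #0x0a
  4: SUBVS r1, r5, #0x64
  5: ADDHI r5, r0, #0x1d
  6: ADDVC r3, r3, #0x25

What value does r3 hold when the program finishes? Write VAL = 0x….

VAL = 0x74

0: ✓ CMP  NZCV=1000
1: ✓ MOVCC  r2←0xca
2: · MOVGT
3: ✓ CMP  NZCV=0010
4: · SUBVS
5: ✓ ADDHI  r5←0x42
6: ✓ ADDVC  r3←0x74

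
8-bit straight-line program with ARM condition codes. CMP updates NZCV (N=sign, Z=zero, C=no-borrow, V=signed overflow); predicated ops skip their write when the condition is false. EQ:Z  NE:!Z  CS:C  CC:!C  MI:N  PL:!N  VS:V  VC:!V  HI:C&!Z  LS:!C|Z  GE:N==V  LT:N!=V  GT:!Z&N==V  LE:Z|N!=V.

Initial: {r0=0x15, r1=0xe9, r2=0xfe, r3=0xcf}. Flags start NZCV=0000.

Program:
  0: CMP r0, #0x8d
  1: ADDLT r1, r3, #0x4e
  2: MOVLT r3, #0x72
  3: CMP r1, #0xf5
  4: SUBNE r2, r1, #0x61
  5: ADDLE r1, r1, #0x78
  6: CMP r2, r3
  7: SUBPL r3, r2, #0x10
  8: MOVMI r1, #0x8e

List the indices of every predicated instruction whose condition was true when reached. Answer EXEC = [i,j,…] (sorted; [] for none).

EXEC = [4,5,8]

0: ✓ CMP  NZCV=1001
1: · ADDLT
2: · MOVLT
3: ✓ CMP  NZCV=1000
4: ✓ SUBNE  r2←0x88
5: ✓ ADDLE  r1←0x61
6: ✓ CMP  NZCV=1000
7: · SUBPL
8: ✓ MOVMI  r1←0x8e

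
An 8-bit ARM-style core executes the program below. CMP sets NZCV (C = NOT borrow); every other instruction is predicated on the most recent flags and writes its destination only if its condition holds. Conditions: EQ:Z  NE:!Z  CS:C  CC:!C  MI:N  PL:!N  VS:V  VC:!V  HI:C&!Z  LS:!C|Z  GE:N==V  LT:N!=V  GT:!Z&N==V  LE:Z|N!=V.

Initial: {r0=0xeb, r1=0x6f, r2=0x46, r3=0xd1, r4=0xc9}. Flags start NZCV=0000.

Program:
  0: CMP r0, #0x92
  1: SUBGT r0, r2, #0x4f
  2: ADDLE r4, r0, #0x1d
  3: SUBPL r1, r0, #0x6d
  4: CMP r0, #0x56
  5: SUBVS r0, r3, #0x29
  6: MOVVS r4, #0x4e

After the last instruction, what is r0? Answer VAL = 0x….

VAL = 0xf7

0: ✓ CMP  NZCV=0010
1: ✓ SUBGT  r0←0xf7
2: · ADDLE
3: ✓ SUBPL  r1←0x8a
4: ✓ CMP  NZCV=1010
5: · SUBVS
6: · MOVVS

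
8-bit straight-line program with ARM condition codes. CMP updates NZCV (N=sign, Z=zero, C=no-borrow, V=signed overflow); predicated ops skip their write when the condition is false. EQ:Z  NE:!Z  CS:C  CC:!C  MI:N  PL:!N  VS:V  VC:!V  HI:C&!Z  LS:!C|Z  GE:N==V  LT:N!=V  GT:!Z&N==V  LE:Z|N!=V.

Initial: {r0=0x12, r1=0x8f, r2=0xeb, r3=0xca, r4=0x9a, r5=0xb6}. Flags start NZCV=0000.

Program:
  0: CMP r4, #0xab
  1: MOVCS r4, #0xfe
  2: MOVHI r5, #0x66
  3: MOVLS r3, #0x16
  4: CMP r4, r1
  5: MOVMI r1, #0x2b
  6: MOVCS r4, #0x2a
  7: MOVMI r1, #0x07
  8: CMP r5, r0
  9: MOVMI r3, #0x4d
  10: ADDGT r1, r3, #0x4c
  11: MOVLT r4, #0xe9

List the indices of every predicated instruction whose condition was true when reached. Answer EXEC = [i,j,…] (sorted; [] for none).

[0] flags=1000 → (cmp)
[1] flags=1000 CS?F → skip
[2] flags=1000 HI?F → skip
[3] flags=1000 LS?T → r3=0x16
[4] flags=0010 → (cmp)
[5] flags=0010 MI?F → skip
[6] flags=0010 CS?T → r4=0x2a
[7] flags=0010 MI?F → skip
[8] flags=1010 → (cmp)
[9] flags=1010 MI?T → r3=0x4d
[10] flags=1010 GT?F → skip
[11] flags=1010 LT?T → r4=0xe9

EXEC = [3,6,9,11]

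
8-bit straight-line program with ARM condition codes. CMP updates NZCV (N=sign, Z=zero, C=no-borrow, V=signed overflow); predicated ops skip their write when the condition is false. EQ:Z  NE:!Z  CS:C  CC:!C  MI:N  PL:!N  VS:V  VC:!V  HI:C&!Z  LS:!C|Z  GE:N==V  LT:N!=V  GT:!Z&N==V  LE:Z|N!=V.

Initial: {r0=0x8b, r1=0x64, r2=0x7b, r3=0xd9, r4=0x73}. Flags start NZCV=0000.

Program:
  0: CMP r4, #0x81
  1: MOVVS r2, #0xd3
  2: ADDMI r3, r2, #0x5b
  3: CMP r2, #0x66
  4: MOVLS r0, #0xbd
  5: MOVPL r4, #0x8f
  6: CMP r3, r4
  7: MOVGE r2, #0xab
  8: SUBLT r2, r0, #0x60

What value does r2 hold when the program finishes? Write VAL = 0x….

0: ✓ CMP  NZCV=1001
1: ✓ MOVVS  r2←0xd3
2: ✓ ADDMI  r3←0x2e
3: ✓ CMP  NZCV=0011
4: · MOVLS
5: ✓ MOVPL  r4←0x8f
6: ✓ CMP  NZCV=1001
7: ✓ MOVGE  r2←0xab
8: · SUBLT

VAL = 0xab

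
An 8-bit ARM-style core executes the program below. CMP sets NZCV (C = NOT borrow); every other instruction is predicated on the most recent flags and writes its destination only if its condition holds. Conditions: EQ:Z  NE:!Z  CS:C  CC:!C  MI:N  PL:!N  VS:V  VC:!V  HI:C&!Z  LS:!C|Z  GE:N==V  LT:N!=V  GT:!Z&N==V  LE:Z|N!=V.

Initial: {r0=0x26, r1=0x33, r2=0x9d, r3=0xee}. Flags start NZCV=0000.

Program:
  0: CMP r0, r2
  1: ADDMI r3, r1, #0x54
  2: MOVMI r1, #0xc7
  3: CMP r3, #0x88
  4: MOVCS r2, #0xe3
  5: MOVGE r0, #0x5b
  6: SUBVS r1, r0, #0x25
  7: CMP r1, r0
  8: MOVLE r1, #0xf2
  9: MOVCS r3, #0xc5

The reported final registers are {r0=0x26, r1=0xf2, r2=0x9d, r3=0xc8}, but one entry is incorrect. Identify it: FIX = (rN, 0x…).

FIX = (r3, 0xc5)

[0] flags=1001 → (cmp)
[1] flags=1001 MI?T → r3=0x87
[2] flags=1001 MI?T → r1=0xc7
[3] flags=1000 → (cmp)
[4] flags=1000 CS?F → skip
[5] flags=1000 GE?F → skip
[6] flags=1000 VS?F → skip
[7] flags=1010 → (cmp)
[8] flags=1010 LE?T → r1=0xf2
[9] flags=1010 CS?T → r3=0xc5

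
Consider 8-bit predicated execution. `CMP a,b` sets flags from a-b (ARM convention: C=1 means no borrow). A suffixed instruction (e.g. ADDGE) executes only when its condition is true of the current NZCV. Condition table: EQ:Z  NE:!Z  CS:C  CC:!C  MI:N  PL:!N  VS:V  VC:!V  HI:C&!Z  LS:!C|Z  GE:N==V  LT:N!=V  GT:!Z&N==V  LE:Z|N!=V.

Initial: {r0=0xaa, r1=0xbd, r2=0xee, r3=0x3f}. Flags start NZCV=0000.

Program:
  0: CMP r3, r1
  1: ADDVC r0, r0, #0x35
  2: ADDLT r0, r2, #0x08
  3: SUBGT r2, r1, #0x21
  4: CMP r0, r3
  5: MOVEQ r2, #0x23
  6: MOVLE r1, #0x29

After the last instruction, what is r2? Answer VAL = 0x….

VAL = 0x9c

[0] flags=1001 → (cmp)
[1] flags=1001 VC?F → skip
[2] flags=1001 LT?F → skip
[3] flags=1001 GT?T → r2=0x9c
[4] flags=0011 → (cmp)
[5] flags=0011 EQ?F → skip
[6] flags=0011 LE?T → r1=0x29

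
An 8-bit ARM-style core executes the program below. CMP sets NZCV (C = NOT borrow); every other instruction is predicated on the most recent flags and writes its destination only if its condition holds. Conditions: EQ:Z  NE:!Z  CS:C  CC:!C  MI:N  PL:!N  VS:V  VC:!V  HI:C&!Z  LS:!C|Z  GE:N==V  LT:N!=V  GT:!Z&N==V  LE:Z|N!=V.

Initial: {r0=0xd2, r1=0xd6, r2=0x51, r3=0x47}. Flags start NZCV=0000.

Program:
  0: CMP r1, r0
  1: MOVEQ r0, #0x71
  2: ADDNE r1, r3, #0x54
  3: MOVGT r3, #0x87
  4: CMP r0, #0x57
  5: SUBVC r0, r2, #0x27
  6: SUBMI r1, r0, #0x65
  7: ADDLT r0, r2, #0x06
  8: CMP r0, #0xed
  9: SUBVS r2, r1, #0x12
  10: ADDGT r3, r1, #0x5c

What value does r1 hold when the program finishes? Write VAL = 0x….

[0] flags=0010 → (cmp)
[1] flags=0010 EQ?F → skip
[2] flags=0010 NE?T → r1=0x9b
[3] flags=0010 GT?T → r3=0x87
[4] flags=0011 → (cmp)
[5] flags=0011 VC?F → skip
[6] flags=0011 MI?F → skip
[7] flags=0011 LT?T → r0=0x57
[8] flags=0000 → (cmp)
[9] flags=0000 VS?F → skip
[10] flags=0000 GT?T → r3=0xf7

VAL = 0x9b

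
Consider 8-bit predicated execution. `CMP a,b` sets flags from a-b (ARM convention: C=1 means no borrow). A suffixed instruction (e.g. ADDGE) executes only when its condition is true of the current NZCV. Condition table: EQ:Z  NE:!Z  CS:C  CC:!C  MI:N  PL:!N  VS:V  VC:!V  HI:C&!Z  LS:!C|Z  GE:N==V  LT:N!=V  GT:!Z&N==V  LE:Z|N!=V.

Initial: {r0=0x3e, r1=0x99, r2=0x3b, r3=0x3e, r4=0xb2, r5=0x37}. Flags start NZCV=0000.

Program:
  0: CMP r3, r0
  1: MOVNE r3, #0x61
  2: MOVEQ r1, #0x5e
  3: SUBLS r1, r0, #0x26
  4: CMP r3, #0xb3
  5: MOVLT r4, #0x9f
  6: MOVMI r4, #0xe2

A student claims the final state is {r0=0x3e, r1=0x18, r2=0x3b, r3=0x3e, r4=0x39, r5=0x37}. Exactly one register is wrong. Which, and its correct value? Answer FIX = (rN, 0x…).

FIX = (r4, 0xe2)

[0] flags=0110 → (cmp)
[1] flags=0110 NE?F → skip
[2] flags=0110 EQ?T → r1=0x5e
[3] flags=0110 LS?T → r1=0x18
[4] flags=1001 → (cmp)
[5] flags=1001 LT?F → skip
[6] flags=1001 MI?T → r4=0xe2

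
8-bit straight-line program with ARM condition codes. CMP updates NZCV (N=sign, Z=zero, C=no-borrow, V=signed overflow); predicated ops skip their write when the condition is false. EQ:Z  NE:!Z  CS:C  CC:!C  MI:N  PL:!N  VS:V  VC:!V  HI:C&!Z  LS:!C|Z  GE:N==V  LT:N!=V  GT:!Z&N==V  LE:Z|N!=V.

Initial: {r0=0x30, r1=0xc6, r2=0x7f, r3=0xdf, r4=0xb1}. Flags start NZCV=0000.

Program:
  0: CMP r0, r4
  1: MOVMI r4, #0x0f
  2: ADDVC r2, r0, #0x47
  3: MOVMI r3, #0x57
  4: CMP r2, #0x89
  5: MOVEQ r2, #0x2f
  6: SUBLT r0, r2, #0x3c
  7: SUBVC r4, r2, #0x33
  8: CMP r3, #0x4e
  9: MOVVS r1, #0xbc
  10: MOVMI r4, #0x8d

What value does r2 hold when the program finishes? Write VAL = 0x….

0: ✓ CMP  NZCV=0000
1: · MOVMI
2: ✓ ADDVC  r2←0x77
3: · MOVMI
4: ✓ CMP  NZCV=1001
5: · MOVEQ
6: · SUBLT
7: · SUBVC
8: ✓ CMP  NZCV=1010
9: · MOVVS
10: ✓ MOVMI  r4←0x8d

VAL = 0x77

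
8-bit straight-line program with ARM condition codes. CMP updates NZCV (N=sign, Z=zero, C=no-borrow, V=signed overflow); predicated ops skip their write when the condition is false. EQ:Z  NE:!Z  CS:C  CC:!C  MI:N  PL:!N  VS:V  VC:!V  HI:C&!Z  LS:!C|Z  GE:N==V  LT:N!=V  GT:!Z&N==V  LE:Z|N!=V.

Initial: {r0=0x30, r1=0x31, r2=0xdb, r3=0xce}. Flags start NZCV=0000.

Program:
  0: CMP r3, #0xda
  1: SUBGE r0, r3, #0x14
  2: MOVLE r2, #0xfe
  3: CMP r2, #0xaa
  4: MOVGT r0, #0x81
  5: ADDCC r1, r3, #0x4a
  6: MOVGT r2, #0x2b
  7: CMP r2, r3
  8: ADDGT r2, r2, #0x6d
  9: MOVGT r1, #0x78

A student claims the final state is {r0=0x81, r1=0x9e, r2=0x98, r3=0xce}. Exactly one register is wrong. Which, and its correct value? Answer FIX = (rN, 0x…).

0: ✓ CMP  NZCV=1000
1: · SUBGE
2: ✓ MOVLE  r2←0xfe
3: ✓ CMP  NZCV=0010
4: ✓ MOVGT  r0←0x81
5: · ADDCC
6: ✓ MOVGT  r2←0x2b
7: ✓ CMP  NZCV=0000
8: ✓ ADDGT  r2←0x98
9: ✓ MOVGT  r1←0x78

FIX = (r1, 0x78)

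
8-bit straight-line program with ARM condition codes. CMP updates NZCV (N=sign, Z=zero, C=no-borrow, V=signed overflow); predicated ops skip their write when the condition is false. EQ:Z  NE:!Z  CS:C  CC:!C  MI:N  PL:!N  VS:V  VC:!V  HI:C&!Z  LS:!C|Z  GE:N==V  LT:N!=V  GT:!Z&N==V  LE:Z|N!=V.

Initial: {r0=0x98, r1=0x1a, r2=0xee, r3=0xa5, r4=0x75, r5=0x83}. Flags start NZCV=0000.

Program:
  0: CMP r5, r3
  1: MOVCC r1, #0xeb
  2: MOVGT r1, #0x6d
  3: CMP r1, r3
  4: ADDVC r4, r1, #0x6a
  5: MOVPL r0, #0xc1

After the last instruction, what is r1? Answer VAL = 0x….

VAL = 0xeb

[0] flags=1000 → (cmp)
[1] flags=1000 CC?T → r1=0xeb
[2] flags=1000 GT?F → skip
[3] flags=0010 → (cmp)
[4] flags=0010 VC?T → r4=0x55
[5] flags=0010 PL?T → r0=0xc1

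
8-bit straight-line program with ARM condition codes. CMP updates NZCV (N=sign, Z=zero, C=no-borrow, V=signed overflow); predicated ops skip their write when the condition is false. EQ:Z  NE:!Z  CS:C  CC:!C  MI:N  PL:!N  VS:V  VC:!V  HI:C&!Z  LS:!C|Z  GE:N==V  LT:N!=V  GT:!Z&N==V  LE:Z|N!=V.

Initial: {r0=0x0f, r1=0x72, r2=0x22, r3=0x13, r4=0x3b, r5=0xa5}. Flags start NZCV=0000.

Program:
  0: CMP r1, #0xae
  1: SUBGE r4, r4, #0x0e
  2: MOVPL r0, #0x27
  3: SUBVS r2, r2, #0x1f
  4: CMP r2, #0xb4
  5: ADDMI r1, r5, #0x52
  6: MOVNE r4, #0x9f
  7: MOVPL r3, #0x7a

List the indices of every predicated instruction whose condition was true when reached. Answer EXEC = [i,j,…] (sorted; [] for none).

0: ✓ CMP  NZCV=1001
1: ✓ SUBGE  r4←0x2d
2: · MOVPL
3: ✓ SUBVS  r2←0x03
4: ✓ CMP  NZCV=0000
5: · ADDMI
6: ✓ MOVNE  r4←0x9f
7: ✓ MOVPL  r3←0x7a

EXEC = [1,3,6,7]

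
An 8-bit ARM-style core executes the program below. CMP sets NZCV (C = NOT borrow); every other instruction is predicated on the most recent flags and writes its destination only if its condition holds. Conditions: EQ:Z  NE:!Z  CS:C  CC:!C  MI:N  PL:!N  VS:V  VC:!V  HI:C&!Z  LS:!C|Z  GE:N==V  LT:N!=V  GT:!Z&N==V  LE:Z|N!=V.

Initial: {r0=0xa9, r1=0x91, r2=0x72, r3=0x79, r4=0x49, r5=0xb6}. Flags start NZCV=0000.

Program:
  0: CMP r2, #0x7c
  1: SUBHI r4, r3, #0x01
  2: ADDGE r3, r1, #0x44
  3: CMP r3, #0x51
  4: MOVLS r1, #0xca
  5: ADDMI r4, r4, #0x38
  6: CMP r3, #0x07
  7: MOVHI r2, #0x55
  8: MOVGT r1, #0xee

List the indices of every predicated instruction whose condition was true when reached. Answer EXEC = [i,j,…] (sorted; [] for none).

EXEC = [7,8]

0: ✓ CMP  NZCV=1000
1: · SUBHI
2: · ADDGE
3: ✓ CMP  NZCV=0010
4: · MOVLS
5: · ADDMI
6: ✓ CMP  NZCV=0010
7: ✓ MOVHI  r2←0x55
8: ✓ MOVGT  r1←0xee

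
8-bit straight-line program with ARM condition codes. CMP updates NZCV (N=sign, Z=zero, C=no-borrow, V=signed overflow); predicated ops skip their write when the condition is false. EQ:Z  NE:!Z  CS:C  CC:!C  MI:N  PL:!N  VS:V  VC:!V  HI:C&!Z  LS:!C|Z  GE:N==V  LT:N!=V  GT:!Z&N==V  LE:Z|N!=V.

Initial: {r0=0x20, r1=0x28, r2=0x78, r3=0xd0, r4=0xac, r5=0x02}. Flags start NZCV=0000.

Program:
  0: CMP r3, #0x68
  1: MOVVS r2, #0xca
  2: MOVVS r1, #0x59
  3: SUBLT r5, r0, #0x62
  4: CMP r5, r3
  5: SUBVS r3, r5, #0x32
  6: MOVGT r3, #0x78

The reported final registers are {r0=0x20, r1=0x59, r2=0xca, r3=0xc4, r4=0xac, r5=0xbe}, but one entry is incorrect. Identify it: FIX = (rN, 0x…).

FIX = (r3, 0xd0)

[0] flags=0011 → (cmp)
[1] flags=0011 VS?T → r2=0xca
[2] flags=0011 VS?T → r1=0x59
[3] flags=0011 LT?T → r5=0xbe
[4] flags=1000 → (cmp)
[5] flags=1000 VS?F → skip
[6] flags=1000 GT?F → skip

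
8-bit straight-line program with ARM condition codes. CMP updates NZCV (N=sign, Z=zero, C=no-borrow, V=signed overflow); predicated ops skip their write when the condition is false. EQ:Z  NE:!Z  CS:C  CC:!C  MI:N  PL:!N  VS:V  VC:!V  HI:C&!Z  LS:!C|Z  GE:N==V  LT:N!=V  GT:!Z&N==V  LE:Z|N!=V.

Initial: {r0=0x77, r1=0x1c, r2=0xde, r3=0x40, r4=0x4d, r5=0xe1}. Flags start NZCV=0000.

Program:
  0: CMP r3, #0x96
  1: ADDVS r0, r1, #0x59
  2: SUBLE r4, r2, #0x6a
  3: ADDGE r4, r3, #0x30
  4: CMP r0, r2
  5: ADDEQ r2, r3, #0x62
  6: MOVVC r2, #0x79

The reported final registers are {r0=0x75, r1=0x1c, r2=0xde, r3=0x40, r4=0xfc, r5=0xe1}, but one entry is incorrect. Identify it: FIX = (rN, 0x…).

0: ✓ CMP  NZCV=1001
1: ✓ ADDVS  r0←0x75
2: · SUBLE
3: ✓ ADDGE  r4←0x70
4: ✓ CMP  NZCV=1001
5: · ADDEQ
6: · MOVVC

FIX = (r4, 0x70)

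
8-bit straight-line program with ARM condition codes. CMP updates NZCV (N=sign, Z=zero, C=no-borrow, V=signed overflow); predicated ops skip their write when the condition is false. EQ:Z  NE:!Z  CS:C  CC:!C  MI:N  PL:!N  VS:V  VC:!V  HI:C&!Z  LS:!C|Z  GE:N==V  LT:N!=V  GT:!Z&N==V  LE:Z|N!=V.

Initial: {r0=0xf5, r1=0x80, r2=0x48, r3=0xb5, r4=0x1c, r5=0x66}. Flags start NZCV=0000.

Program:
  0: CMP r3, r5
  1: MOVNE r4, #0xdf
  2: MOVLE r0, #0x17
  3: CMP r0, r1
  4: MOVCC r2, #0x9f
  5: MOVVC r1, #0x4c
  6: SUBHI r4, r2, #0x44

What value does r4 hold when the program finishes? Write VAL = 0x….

VAL = 0xdf

0: ✓ CMP  NZCV=0011
1: ✓ MOVNE  r4←0xdf
2: ✓ MOVLE  r0←0x17
3: ✓ CMP  NZCV=1001
4: ✓ MOVCC  r2←0x9f
5: · MOVVC
6: · SUBHI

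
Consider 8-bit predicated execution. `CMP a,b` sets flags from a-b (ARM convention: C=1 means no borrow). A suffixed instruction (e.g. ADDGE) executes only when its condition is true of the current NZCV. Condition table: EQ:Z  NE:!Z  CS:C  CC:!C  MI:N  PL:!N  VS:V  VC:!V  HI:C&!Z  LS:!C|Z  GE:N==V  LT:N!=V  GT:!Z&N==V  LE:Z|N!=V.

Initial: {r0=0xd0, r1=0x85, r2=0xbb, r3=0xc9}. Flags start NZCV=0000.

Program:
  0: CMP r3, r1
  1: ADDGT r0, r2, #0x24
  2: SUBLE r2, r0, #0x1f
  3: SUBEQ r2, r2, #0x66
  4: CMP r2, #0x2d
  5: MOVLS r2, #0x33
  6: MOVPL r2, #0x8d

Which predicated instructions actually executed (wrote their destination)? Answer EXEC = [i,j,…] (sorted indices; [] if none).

EXEC = [1]

[0] flags=0010 → (cmp)
[1] flags=0010 GT?T → r0=0xdf
[2] flags=0010 LE?F → skip
[3] flags=0010 EQ?F → skip
[4] flags=1010 → (cmp)
[5] flags=1010 LS?F → skip
[6] flags=1010 PL?F → skip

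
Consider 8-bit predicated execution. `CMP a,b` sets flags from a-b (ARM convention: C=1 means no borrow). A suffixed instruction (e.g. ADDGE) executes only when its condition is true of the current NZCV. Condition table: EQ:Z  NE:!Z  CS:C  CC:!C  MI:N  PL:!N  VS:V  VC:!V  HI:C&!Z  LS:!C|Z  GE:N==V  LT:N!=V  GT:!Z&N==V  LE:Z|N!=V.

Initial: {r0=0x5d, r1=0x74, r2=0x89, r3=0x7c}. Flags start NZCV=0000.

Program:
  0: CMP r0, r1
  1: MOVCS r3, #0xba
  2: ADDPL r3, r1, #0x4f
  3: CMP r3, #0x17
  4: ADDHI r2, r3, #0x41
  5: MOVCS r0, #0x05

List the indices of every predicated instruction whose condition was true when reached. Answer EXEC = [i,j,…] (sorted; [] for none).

[0] flags=1000 → (cmp)
[1] flags=1000 CS?F → skip
[2] flags=1000 PL?F → skip
[3] flags=0010 → (cmp)
[4] flags=0010 HI?T → r2=0xbd
[5] flags=0010 CS?T → r0=0x05

EXEC = [4,5]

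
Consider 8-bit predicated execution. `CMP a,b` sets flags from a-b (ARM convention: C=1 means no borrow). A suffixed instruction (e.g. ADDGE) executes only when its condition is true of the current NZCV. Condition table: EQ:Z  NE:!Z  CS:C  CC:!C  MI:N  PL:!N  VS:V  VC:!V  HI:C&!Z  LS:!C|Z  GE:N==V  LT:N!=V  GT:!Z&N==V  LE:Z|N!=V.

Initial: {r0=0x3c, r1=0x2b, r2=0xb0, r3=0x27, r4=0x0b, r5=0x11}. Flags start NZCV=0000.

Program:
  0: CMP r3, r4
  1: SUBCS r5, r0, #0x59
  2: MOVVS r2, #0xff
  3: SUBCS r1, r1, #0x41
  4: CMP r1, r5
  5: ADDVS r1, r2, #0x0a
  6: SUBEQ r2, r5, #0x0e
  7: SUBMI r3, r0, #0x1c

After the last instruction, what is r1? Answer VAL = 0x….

VAL = 0xea

[0] flags=0010 → (cmp)
[1] flags=0010 CS?T → r5=0xe3
[2] flags=0010 VS?F → skip
[3] flags=0010 CS?T → r1=0xea
[4] flags=0010 → (cmp)
[5] flags=0010 VS?F → skip
[6] flags=0010 EQ?F → skip
[7] flags=0010 MI?F → skip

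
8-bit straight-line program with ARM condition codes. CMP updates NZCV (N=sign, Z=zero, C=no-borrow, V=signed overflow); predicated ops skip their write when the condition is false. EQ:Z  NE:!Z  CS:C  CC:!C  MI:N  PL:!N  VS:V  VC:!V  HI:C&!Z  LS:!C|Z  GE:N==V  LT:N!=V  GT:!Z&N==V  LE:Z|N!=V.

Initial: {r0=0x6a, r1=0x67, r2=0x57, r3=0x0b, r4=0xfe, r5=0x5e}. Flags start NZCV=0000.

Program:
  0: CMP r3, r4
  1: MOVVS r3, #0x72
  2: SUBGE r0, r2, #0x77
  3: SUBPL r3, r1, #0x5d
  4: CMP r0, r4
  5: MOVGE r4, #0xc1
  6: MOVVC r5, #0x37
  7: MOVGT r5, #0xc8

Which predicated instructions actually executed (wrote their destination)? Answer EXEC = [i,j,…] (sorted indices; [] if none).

EXEC = [2,3,6]

[0] flags=0000 → (cmp)
[1] flags=0000 VS?F → skip
[2] flags=0000 GE?T → r0=0xe0
[3] flags=0000 PL?T → r3=0x0a
[4] flags=1000 → (cmp)
[5] flags=1000 GE?F → skip
[6] flags=1000 VC?T → r5=0x37
[7] flags=1000 GT?F → skip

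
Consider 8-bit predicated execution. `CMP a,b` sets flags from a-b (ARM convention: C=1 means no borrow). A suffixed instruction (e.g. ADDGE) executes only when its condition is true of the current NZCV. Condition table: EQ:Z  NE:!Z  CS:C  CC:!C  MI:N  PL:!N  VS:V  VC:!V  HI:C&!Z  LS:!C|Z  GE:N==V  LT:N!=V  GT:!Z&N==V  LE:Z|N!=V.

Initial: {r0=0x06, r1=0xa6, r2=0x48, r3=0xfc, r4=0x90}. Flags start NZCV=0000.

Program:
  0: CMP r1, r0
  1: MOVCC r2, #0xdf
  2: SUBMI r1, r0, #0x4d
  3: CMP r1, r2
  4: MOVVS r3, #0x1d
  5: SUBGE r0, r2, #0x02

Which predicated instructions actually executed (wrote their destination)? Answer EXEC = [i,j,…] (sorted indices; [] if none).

EXEC = [2,4]

0: ✓ CMP  NZCV=1010
1: · MOVCC
2: ✓ SUBMI  r1←0xb9
3: ✓ CMP  NZCV=0011
4: ✓ MOVVS  r3←0x1d
5: · SUBGE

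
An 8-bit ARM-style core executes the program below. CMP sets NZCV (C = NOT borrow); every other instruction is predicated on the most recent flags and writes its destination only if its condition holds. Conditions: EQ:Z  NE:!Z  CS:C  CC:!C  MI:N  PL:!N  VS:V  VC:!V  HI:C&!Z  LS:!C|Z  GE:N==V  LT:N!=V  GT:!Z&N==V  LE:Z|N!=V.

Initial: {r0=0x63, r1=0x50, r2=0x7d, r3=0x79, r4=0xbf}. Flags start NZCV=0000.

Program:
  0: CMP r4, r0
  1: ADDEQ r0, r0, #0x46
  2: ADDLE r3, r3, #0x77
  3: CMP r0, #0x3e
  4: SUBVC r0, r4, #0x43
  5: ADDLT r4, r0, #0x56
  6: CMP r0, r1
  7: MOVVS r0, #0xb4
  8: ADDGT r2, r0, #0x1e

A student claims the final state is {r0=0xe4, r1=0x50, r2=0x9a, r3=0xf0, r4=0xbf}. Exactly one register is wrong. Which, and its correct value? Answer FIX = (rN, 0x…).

0: ✓ CMP  NZCV=0011
1: · ADDEQ
2: ✓ ADDLE  r3←0xf0
3: ✓ CMP  NZCV=0010
4: ✓ SUBVC  r0←0x7c
5: · ADDLT
6: ✓ CMP  NZCV=0010
7: · MOVVS
8: ✓ ADDGT  r2←0x9a

FIX = (r0, 0x7c)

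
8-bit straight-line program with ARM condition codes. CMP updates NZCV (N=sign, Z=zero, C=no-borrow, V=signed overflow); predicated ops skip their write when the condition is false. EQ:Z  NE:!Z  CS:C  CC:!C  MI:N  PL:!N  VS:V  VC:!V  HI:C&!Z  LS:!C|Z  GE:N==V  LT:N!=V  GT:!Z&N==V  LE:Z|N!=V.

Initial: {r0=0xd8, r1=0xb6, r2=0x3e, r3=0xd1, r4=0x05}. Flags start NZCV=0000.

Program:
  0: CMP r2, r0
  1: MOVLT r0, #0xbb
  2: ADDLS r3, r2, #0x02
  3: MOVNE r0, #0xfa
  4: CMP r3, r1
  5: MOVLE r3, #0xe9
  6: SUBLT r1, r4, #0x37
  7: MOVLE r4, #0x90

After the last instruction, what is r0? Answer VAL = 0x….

[0] flags=0000 → (cmp)
[1] flags=0000 LT?F → skip
[2] flags=0000 LS?T → r3=0x40
[3] flags=0000 NE?T → r0=0xfa
[4] flags=1001 → (cmp)
[5] flags=1001 LE?F → skip
[6] flags=1001 LT?F → skip
[7] flags=1001 LE?F → skip

VAL = 0xfa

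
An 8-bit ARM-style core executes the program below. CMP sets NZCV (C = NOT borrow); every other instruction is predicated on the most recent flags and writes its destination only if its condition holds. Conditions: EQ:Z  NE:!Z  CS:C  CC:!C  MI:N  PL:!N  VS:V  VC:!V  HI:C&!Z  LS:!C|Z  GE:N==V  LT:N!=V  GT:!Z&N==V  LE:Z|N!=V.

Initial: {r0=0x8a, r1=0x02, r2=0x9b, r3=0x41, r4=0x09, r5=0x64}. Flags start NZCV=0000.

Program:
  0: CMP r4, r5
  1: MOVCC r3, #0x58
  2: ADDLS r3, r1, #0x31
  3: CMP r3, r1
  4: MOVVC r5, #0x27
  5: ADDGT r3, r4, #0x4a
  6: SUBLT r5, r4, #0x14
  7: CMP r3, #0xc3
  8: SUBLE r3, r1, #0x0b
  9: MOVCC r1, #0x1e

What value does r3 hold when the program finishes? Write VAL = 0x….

0: ✓ CMP  NZCV=1000
1: ✓ MOVCC  r3←0x58
2: ✓ ADDLS  r3←0x33
3: ✓ CMP  NZCV=0010
4: ✓ MOVVC  r5←0x27
5: ✓ ADDGT  r3←0x53
6: · SUBLT
7: ✓ CMP  NZCV=1001
8: · SUBLE
9: ✓ MOVCC  r1←0x1e

VAL = 0x53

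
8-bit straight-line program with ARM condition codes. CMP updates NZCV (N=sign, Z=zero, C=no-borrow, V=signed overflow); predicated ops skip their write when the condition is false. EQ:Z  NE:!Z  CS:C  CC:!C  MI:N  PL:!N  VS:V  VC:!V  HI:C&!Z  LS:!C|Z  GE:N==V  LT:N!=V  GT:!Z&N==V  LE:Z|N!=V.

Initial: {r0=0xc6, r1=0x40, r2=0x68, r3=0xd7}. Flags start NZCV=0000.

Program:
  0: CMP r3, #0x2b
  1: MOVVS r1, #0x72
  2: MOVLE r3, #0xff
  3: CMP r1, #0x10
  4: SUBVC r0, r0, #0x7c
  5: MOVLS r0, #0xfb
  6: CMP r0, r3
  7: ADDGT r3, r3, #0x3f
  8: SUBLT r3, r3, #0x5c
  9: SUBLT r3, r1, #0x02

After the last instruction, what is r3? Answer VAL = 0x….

0: ✓ CMP  NZCV=1010
1: · MOVVS
2: ✓ MOVLE  r3←0xff
3: ✓ CMP  NZCV=0010
4: ✓ SUBVC  r0←0x4a
5: · MOVLS
6: ✓ CMP  NZCV=0000
7: ✓ ADDGT  r3←0x3e
8: · SUBLT
9: · SUBLT

VAL = 0x3e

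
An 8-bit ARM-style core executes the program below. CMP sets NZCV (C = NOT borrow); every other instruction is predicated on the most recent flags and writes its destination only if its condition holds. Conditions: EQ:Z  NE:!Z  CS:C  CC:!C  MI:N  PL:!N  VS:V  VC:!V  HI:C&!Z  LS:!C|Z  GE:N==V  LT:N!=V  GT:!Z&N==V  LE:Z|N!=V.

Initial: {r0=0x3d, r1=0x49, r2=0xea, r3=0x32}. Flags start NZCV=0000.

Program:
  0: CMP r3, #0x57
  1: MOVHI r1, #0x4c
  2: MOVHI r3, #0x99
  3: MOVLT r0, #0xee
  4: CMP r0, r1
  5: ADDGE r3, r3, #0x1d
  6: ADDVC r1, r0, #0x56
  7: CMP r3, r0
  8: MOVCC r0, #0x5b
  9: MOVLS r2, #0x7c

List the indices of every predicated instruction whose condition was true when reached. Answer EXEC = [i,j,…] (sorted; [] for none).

[0] flags=1000 → (cmp)
[1] flags=1000 HI?F → skip
[2] flags=1000 HI?F → skip
[3] flags=1000 LT?T → r0=0xee
[4] flags=1010 → (cmp)
[5] flags=1010 GE?F → skip
[6] flags=1010 VC?T → r1=0x44
[7] flags=0000 → (cmp)
[8] flags=0000 CC?T → r0=0x5b
[9] flags=0000 LS?T → r2=0x7c

EXEC = [3,6,8,9]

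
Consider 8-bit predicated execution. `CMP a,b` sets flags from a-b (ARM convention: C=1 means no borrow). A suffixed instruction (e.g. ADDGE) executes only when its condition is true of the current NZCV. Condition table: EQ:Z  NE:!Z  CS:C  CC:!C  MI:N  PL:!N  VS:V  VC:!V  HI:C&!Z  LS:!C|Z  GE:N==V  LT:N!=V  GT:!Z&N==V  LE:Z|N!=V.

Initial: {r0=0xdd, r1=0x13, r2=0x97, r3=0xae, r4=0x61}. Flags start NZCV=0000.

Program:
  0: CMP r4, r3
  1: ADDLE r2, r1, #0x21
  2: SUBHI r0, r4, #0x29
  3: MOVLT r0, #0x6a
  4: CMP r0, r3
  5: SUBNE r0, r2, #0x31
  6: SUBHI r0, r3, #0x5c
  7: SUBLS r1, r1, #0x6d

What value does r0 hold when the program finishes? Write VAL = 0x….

VAL = 0x52

0: ✓ CMP  NZCV=1001
1: · ADDLE
2: · SUBHI
3: · MOVLT
4: ✓ CMP  NZCV=0010
5: ✓ SUBNE  r0←0x66
6: ✓ SUBHI  r0←0x52
7: · SUBLS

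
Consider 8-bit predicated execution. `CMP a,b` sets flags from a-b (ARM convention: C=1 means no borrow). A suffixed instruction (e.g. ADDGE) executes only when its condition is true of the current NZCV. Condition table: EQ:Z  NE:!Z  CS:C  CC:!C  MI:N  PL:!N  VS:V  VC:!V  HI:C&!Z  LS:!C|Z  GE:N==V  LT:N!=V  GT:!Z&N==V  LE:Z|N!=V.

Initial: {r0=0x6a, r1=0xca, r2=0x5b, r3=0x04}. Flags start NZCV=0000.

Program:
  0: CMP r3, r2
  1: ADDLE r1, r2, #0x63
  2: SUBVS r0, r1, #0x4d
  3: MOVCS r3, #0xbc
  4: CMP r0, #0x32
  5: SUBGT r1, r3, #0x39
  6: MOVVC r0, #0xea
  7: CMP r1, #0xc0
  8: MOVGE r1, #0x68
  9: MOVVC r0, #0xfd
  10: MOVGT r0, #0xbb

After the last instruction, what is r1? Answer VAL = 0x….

VAL = 0x68

0: ✓ CMP  NZCV=1000
1: ✓ ADDLE  r1←0xbe
2: · SUBVS
3: · MOVCS
4: ✓ CMP  NZCV=0010
5: ✓ SUBGT  r1←0xcb
6: ✓ MOVVC  r0←0xea
7: ✓ CMP  NZCV=0010
8: ✓ MOVGE  r1←0x68
9: ✓ MOVVC  r0←0xfd
10: ✓ MOVGT  r0←0xbb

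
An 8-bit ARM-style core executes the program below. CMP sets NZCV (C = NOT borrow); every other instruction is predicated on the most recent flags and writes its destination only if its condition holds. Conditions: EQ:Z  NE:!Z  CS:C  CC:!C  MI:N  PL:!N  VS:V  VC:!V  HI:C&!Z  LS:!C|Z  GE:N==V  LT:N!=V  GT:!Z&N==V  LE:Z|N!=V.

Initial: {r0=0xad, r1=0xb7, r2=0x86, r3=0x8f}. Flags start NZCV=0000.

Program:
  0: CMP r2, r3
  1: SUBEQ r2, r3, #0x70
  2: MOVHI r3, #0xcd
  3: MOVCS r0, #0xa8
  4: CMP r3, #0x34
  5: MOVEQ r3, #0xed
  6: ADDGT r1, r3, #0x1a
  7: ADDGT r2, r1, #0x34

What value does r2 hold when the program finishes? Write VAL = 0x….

VAL = 0x86

[0] flags=1000 → (cmp)
[1] flags=1000 EQ?F → skip
[2] flags=1000 HI?F → skip
[3] flags=1000 CS?F → skip
[4] flags=0011 → (cmp)
[5] flags=0011 EQ?F → skip
[6] flags=0011 GT?F → skip
[7] flags=0011 GT?F → skip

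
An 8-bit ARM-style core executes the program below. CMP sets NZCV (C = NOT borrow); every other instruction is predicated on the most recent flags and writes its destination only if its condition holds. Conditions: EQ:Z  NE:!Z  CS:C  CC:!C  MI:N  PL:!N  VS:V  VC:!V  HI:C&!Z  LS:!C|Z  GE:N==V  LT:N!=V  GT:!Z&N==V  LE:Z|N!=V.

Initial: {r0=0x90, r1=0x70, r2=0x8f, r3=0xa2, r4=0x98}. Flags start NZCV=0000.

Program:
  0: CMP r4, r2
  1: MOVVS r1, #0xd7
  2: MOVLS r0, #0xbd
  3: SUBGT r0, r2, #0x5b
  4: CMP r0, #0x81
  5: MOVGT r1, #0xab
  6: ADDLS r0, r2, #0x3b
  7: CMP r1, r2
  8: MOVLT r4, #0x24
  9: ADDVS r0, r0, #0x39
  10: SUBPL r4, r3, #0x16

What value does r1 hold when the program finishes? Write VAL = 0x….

0: ✓ CMP  NZCV=0010
1: · MOVVS
2: · MOVLS
3: ✓ SUBGT  r0←0x34
4: ✓ CMP  NZCV=1001
5: ✓ MOVGT  r1←0xab
6: ✓ ADDLS  r0←0xca
7: ✓ CMP  NZCV=0010
8: · MOVLT
9: · ADDVS
10: ✓ SUBPL  r4←0x8c

VAL = 0xab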